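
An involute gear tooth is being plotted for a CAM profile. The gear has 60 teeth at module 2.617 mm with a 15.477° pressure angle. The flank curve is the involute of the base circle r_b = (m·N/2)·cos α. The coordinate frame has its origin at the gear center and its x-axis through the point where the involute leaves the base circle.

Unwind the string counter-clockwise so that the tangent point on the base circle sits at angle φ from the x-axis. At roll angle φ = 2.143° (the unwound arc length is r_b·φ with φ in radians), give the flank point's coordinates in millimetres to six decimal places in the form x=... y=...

x=75.715949 y=0.001319

pitch radius r_p = m·N/2 = 2.617·60/2 = 78.510000
base radius r_b = r_p·cos α = 78.510000·cos 15.477° = 75.663043
roll angle φ = 2.143° = 0.03740241 rad
x = r_b·(cos φ + φ·sin φ) = 75.663043·(0.99930061 + 0.03740241·0.03739369) = 75.715949
y = r_b·(sin φ − φ·cos φ) = 75.663043·(0.03739369 − 0.03740241·0.99930061) = 0.001319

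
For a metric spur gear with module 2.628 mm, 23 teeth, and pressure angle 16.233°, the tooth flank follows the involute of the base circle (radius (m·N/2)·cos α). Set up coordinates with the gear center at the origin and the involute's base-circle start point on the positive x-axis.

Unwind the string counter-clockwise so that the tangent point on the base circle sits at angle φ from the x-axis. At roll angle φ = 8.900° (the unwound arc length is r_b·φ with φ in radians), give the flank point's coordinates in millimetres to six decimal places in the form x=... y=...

pitch radius r_p = m·N/2 = 2.628·23/2 = 30.222000
base radius r_b = r_p·cos α = 30.222000·cos 16.233° = 29.017135
roll angle φ = 8.900° = 0.15533430 rad
x = r_b·(cos φ + φ·sin φ) = 29.017135·(0.98795987 + 0.15533430·0.15471039) = 29.365099
y = r_b·(sin φ − φ·cos φ) = 29.017135·(0.15471039 − 0.15533430·0.98795987) = 0.036165

x=29.365099 y=0.036165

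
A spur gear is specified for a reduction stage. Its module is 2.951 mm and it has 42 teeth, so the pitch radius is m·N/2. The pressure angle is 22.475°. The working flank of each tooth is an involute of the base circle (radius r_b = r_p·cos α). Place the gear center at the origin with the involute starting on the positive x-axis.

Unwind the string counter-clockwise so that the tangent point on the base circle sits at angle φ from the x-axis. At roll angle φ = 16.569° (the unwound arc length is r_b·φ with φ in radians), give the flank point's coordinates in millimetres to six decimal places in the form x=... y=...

x=59.608669 y=0.457768

pitch radius r_p = m·N/2 = 2.951·42/2 = 61.971000
base radius r_b = r_p·cos α = 61.971000·cos 22.475° = 57.264081
roll angle φ = 16.569° = 0.28918360 rad
x = r_b·(cos φ + φ·sin φ) = 57.264081·(0.95847701 + 0.28918360·0.28516982) = 59.608669
y = r_b·(sin φ − φ·cos φ) = 57.264081·(0.28516982 − 0.28918360·0.95847701) = 0.457768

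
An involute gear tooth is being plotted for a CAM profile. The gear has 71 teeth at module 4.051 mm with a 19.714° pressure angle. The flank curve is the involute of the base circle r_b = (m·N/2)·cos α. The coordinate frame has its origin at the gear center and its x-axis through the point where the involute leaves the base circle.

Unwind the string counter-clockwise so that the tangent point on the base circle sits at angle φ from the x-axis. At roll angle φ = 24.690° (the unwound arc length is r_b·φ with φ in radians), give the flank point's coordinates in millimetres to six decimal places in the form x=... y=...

pitch radius r_p = m·N/2 = 4.051·71/2 = 143.810500
base radius r_b = r_p·cos α = 143.810500·cos 19.714° = 135.381500
roll angle φ = 24.690° = 0.43092179 rad
x = r_b·(cos φ + φ·sin φ) = 135.381500·(0.90858110 + 0.43092179·0.41770850) = 147.373701
y = r_b·(sin φ − φ·cos φ) = 135.381500·(0.41770850 − 0.43092179·0.90858110) = 3.544438

x=147.373701 y=3.544438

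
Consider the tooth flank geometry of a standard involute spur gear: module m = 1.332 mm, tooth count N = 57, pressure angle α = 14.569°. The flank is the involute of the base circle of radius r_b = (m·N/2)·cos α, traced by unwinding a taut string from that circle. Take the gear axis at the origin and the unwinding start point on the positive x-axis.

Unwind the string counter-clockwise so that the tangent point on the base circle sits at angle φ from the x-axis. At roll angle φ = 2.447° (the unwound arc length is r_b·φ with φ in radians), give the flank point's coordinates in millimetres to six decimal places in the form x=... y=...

x=36.774840 y=0.000954

pitch radius r_p = m·N/2 = 1.332·57/2 = 37.962000
base radius r_b = r_p·cos α = 37.962000·cos 14.569° = 36.741348
roll angle φ = 2.447° = 0.04270821 rad
x = r_b·(cos φ + φ·sin φ) = 36.741348·(0.99908814 + 0.04270821·0.04269522) = 36.774840
y = r_b·(sin φ − φ·cos φ) = 36.741348·(0.04269522 − 0.04270821·0.99908814) = 0.000954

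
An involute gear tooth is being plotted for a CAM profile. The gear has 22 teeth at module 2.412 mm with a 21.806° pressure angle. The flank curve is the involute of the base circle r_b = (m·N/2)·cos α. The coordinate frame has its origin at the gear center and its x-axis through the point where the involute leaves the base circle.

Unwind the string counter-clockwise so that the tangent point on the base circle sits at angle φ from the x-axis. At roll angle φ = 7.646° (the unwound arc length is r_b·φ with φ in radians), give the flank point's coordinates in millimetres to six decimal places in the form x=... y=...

pitch radius r_p = m·N/2 = 2.412·22/2 = 26.532000
base radius r_b = r_p·cos α = 26.532000·cos 21.806° = 24.633554
roll angle φ = 7.646° = 0.13344787 rad
x = r_b·(cos φ + φ·sin φ) = 24.633554·(0.99110904 + 0.13344787·0.13305215) = 24.851920
y = r_b·(sin φ − φ·cos φ) = 24.633554·(0.13305215 − 0.13344787·0.99110904) = 0.019479

x=24.851920 y=0.019479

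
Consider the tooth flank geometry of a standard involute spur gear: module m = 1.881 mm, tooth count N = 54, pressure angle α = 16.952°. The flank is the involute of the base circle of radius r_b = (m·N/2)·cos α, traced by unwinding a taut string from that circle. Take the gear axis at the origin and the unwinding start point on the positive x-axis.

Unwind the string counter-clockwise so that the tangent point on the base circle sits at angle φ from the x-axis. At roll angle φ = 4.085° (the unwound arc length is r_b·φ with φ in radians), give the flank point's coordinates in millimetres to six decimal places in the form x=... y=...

pitch radius r_p = m·N/2 = 1.881·54/2 = 50.787000
base radius r_b = r_p·cos α = 50.787000·cos 16.952° = 48.580272
roll angle φ = 4.085° = 0.07129670 rad
x = r_b·(cos φ + φ·sin φ) = 48.580272·(0.99745947 + 0.07129670·0.07123631) = 48.703587
y = r_b·(sin φ − φ·cos φ) = 48.580272·(0.07123631 − 0.07129670·0.99745947) = 0.005866

x=48.703587 y=0.005866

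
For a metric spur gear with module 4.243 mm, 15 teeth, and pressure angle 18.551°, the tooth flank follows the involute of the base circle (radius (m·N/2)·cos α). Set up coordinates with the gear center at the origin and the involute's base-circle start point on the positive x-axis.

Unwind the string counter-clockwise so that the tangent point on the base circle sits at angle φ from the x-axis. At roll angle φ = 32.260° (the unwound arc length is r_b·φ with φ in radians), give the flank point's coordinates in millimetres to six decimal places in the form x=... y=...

x=34.578710 y=1.738739

pitch radius r_p = m·N/2 = 4.243·15/2 = 31.822500
base radius r_b = r_p·cos α = 31.822500·cos 18.551° = 30.169030
roll angle φ = 32.260° = 0.56304322 rad
x = r_b·(cos φ + φ·sin φ) = 30.169030·(0.84563468 + 0.56304322·0.53376212) = 34.578710
y = r_b·(sin φ − φ·cos φ) = 30.169030·(0.53376212 − 0.56304322·0.84563468) = 1.738739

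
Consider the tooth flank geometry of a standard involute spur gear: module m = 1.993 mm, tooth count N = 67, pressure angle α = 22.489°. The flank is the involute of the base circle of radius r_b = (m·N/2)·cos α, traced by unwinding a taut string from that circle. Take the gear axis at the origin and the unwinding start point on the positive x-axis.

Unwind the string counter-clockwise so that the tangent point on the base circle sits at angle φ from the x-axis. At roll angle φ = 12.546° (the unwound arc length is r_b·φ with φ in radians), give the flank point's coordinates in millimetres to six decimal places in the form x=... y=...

pitch radius r_p = m·N/2 = 1.993·67/2 = 66.765500
base radius r_b = r_p·cos α = 66.765500·cos 22.489° = 61.688183
roll angle φ = 12.546° = 0.21896901 rad
x = r_b·(cos φ + φ·sin φ) = 61.688183·(0.97612192 + 0.21896901·0.21722336) = 63.149398
y = r_b·(sin φ − φ·cos φ) = 61.688183·(0.21722336 − 0.21896901·0.97612192) = 0.214855

x=63.149398 y=0.214855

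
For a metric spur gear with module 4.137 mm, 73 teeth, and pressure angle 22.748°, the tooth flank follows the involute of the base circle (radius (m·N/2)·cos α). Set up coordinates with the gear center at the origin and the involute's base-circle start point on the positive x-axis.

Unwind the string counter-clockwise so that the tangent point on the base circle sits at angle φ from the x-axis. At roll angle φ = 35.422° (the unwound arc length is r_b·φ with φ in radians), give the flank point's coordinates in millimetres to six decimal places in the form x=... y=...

x=163.377696 y=10.554790

pitch radius r_p = m·N/2 = 4.137·73/2 = 151.000500
base radius r_b = r_p·cos α = 151.000500·cos 22.748° = 139.254846
roll angle φ = 35.422° = 0.61823053 rad
x = r_b·(cos φ + φ·sin φ) = 139.254846·(0.81490531 + 0.61823053·0.57959412) = 163.377696
y = r_b·(sin φ − φ·cos φ) = 139.254846·(0.57959412 − 0.61823053·0.81490531) = 10.554790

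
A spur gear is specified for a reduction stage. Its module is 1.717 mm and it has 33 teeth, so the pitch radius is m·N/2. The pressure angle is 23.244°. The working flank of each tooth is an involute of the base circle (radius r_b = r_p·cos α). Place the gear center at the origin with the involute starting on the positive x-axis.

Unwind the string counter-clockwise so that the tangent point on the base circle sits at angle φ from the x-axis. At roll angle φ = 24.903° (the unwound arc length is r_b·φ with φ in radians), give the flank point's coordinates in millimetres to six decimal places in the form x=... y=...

x=28.374850 y=0.699085

pitch radius r_p = m·N/2 = 1.717·33/2 = 28.330500
base radius r_b = r_p·cos α = 28.330500·cos 23.244° = 26.030985
roll angle φ = 24.903° = 0.43463934 rad
x = r_b·(cos φ + φ·sin φ) = 26.030985·(0.90702197 + 0.43463934·0.42108331) = 28.374850
y = r_b·(sin φ − φ·cos φ) = 26.030985·(0.42108331 − 0.43463934·0.90702197) = 0.699085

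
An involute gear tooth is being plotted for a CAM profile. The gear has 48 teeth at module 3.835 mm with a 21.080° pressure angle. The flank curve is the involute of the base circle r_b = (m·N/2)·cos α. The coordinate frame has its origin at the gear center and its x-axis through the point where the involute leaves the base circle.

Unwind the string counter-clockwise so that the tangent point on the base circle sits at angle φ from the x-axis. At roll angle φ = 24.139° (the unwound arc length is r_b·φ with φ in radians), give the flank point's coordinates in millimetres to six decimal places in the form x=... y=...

pitch radius r_p = m·N/2 = 3.835·48/2 = 92.040000
base radius r_b = r_p·cos α = 92.040000·cos 21.080° = 85.880604
roll angle φ = 24.139° = 0.42130503 rad
x = r_b·(cos φ + φ·sin φ) = 85.880604·(0.91255602 + 0.42130503·0.40895171) = 93.167525
y = r_b·(sin φ − φ·cos φ) = 85.880604·(0.40895171 − 0.42130503·0.91255602) = 2.102982

x=93.167525 y=2.102982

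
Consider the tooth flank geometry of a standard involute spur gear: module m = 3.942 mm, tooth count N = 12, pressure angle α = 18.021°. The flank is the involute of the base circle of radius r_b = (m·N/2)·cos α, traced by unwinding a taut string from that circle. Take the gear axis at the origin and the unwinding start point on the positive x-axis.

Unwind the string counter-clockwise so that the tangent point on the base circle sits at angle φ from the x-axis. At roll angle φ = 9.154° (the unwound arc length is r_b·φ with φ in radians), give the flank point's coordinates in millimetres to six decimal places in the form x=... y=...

x=22.776937 y=0.030497

pitch radius r_p = m·N/2 = 3.942·12/2 = 23.652000
base radius r_b = r_p·cos α = 23.652000·cos 18.021° = 22.491708
roll angle φ = 9.154° = 0.15976744 rad
x = r_b·(cos φ + φ·sin φ) = 22.491708·(0.98726431 + 0.15976744·0.15908861) = 22.776937
y = r_b·(sin φ − φ·cos φ) = 22.491708·(0.15908861 − 0.15976744·0.98726431) = 0.030497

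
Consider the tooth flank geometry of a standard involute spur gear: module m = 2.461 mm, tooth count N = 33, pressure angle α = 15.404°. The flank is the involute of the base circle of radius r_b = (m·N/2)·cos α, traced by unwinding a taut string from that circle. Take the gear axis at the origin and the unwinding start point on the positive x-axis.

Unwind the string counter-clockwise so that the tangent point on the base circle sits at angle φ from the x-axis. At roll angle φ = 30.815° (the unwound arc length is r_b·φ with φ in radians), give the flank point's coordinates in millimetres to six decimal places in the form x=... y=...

x=44.406716 y=1.971924

pitch radius r_p = m·N/2 = 2.461·33/2 = 40.606500
base radius r_b = r_p·cos α = 40.606500·cos 15.404° = 39.147787
roll angle φ = 30.815° = 0.53782321 rad
x = r_b·(cos φ + φ·sin φ) = 39.147787·(0.85882581 + 0.53782321·0.51226772) = 44.406716
y = r_b·(sin φ − φ·cos φ) = 39.147787·(0.51226772 − 0.53782321·0.85882581) = 1.971924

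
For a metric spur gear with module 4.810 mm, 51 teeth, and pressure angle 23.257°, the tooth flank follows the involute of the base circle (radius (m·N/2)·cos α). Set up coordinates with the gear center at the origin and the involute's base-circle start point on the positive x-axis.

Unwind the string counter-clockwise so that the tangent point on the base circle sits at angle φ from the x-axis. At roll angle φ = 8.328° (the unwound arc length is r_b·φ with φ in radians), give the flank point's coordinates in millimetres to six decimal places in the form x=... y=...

x=113.872519 y=0.115105

pitch radius r_p = m·N/2 = 4.810·51/2 = 122.655000
base radius r_b = r_p·cos α = 122.655000·cos 23.257° = 112.688420
roll angle φ = 8.328° = 0.14535102 rad
x = r_b·(cos φ + φ·sin φ) = 112.688420·(0.98945513 + 0.14535102·0.14483976) = 113.872519
y = r_b·(sin φ − φ·cos φ) = 112.688420·(0.14483976 − 0.14535102·0.98945513) = 0.115105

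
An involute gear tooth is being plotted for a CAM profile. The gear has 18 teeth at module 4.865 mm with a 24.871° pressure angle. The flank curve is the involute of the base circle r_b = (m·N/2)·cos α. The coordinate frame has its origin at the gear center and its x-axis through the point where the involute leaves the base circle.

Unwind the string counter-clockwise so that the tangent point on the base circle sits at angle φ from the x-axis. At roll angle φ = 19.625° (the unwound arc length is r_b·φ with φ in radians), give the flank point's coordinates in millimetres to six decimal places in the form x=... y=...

x=41.986581 y=0.525886

pitch radius r_p = m·N/2 = 4.865·18/2 = 43.785000
base radius r_b = r_p·cos α = 43.785000·cos 24.871° = 39.724248
roll angle φ = 19.625° = 0.34252087 rad
x = r_b·(cos φ + φ·sin φ) = 39.724248·(0.94191099 + 0.34252087·0.33586259) = 41.986581
y = r_b·(sin φ − φ·cos φ) = 39.724248·(0.33586259 − 0.34252087·0.94191099) = 0.525886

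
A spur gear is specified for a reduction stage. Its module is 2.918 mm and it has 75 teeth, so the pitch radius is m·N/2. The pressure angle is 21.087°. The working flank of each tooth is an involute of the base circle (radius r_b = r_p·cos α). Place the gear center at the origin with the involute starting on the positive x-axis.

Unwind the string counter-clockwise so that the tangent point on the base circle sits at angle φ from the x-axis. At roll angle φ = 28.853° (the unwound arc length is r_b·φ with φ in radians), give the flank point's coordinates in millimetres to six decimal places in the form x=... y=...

pitch radius r_p = m·N/2 = 2.918·75/2 = 109.425000
base radius r_b = r_p·cos α = 109.425000·cos 21.087° = 102.097376
roll angle φ = 28.853° = 0.50357985 rad
x = r_b·(cos φ + φ·sin φ) = 102.097376·(0.87586067 + 0.50357985·0.48256407) = 114.233713
y = r_b·(sin φ − φ·cos φ) = 102.097376·(0.48256407 − 0.50357985·0.87586067) = 4.236866

x=114.233713 y=4.236866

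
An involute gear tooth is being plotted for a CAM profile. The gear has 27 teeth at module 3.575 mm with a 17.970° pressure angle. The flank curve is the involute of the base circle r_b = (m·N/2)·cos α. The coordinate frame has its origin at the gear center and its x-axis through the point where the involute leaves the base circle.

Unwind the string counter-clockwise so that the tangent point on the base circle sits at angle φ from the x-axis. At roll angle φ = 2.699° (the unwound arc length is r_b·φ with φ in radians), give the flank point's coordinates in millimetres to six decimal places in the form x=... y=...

x=45.959075 y=0.001599

pitch radius r_p = m·N/2 = 3.575·27/2 = 48.262500
base radius r_b = r_p·cos α = 48.262500·cos 17.970° = 45.908168
roll angle φ = 2.699° = 0.04710644 rad
x = r_b·(cos φ + φ·sin φ) = 45.908168·(0.99889070 + 0.04710644·0.04708902) = 45.959075
y = r_b·(sin φ − φ·cos φ) = 45.908168·(0.04708902 − 0.04710644·0.99889070) = 0.001599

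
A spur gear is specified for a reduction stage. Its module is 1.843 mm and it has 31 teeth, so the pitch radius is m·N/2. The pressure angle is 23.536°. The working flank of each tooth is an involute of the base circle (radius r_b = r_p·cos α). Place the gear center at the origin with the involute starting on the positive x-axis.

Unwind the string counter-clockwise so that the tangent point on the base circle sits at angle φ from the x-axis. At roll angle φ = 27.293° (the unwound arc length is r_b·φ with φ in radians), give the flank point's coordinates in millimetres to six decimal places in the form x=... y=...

x=28.995000 y=0.922389

pitch radius r_p = m·N/2 = 1.843·31/2 = 28.566500
base radius r_b = r_p·cos α = 28.566500·cos 23.536° = 26.190034
roll angle φ = 27.293° = 0.47635271 rad
x = r_b·(cos φ + φ·sin φ) = 26.190034·(0.88867326 + 0.47635271·0.45854099) = 28.995000
y = r_b·(sin φ − φ·cos φ) = 26.190034·(0.45854099 − 0.47635271·0.88867326) = 0.922389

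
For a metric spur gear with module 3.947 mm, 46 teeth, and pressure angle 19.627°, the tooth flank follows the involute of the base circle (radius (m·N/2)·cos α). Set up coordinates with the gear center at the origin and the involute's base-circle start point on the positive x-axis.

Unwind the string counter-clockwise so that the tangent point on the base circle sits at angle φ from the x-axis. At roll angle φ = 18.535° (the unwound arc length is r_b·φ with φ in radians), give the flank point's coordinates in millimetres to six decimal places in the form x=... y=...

pitch radius r_p = m·N/2 = 3.947·46/2 = 90.781000
base radius r_b = r_p·cos α = 90.781000·cos 19.627° = 85.506558
roll angle φ = 18.535° = 0.32349678 rad
x = r_b·(cos φ + φ·sin φ) = 85.506558·(0.94812965 + 0.32349678·0.31788390) = 89.864319
y = r_b·(sin φ − φ·cos φ) = 85.506558·(0.31788390 − 0.32349678·0.94812965) = 0.954853

x=89.864319 y=0.954853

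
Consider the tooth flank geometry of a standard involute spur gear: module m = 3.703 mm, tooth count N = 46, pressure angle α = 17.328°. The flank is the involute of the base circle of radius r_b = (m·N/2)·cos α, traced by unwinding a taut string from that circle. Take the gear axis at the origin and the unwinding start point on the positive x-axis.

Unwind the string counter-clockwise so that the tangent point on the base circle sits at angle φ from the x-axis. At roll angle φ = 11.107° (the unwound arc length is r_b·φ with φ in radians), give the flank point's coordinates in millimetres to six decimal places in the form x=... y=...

x=82.816979 y=0.196688

pitch radius r_p = m·N/2 = 3.703·46/2 = 85.169000
base radius r_b = r_p·cos α = 85.169000·cos 17.328° = 81.303636
roll angle φ = 11.107° = 0.19385372 rad
x = r_b·(cos φ + φ·sin φ) = 81.303636·(0.98126914 + 0.19385372·0.19264185) = 82.816979
y = r_b·(sin φ − φ·cos φ) = 81.303636·(0.19264185 − 0.19385372·0.98126914) = 0.196688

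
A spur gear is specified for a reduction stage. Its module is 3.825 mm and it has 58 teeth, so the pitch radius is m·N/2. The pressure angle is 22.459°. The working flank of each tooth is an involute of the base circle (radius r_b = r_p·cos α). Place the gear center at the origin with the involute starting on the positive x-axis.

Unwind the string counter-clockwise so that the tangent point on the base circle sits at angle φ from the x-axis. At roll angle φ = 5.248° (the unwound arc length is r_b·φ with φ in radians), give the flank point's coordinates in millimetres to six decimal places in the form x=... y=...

x=102.940803 y=0.026236

pitch radius r_p = m·N/2 = 3.825·58/2 = 110.925000
base radius r_b = r_p·cos α = 110.925000·cos 22.459° = 102.511687
roll angle φ = 5.248° = 0.09159488 rad
x = r_b·(cos φ + φ·sin φ) = 102.511687·(0.99580812 + 0.09159488·0.09146686) = 102.940803
y = r_b·(sin φ − φ·cos φ) = 102.511687·(0.09146686 − 0.09159488·0.99580812) = 0.026236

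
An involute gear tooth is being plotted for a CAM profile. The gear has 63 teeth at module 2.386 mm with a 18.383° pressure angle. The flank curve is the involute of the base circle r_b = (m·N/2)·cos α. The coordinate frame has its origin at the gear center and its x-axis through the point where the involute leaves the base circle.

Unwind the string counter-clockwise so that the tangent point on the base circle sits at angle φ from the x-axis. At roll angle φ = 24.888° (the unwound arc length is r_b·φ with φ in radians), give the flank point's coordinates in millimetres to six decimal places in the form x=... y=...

x=77.738322 y=1.912042

pitch radius r_p = m·N/2 = 2.386·63/2 = 75.159000
base radius r_b = r_p·cos α = 75.159000·cos 18.383° = 71.323608
roll angle φ = 24.888° = 0.43437754 rad
x = r_b·(cos φ + φ·sin φ) = 71.323608·(0.90713218 + 0.43437754·0.42084583) = 77.738322
y = r_b·(sin φ − φ·cos φ) = 71.323608·(0.42084583 − 0.43437754·0.90713218) = 1.912042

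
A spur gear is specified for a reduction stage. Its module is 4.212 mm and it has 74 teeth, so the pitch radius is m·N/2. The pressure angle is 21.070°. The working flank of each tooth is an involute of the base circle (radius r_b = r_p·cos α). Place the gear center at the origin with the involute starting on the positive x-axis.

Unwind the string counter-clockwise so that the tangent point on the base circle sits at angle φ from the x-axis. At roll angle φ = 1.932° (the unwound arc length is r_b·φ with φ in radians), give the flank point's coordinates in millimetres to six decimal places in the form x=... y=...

x=145.507218 y=0.001858

pitch radius r_p = m·N/2 = 4.212·74/2 = 155.844000
base radius r_b = r_p·cos α = 155.844000·cos 21.070° = 145.424566
roll angle φ = 1.932° = 0.03371976 rad
x = r_b·(cos φ + φ·sin φ) = 145.424566·(0.99943154 + 0.03371976·0.03371337) = 145.507218
y = r_b·(sin φ − φ·cos φ) = 145.424566·(0.03371337 − 0.03371976·0.99943154) = 0.001858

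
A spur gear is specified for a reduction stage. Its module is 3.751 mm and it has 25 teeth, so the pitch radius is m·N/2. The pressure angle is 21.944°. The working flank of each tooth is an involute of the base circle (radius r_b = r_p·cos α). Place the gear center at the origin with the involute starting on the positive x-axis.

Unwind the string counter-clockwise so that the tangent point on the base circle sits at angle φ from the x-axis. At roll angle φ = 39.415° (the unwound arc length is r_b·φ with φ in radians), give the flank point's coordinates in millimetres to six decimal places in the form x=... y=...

pitch radius r_p = m·N/2 = 3.751·25/2 = 46.887500
base radius r_b = r_p·cos α = 46.887500·cos 21.944° = 43.490479
roll angle φ = 39.415° = 0.68792152 rad
x = r_b·(cos φ + φ·sin φ) = 43.490479·(0.77256737 + 0.68792152·0.63493279) = 52.595268
y = r_b·(sin φ − φ·cos φ) = 43.490479·(0.63493279 − 0.68792152·0.77256737) = 4.499832

x=52.595268 y=4.499832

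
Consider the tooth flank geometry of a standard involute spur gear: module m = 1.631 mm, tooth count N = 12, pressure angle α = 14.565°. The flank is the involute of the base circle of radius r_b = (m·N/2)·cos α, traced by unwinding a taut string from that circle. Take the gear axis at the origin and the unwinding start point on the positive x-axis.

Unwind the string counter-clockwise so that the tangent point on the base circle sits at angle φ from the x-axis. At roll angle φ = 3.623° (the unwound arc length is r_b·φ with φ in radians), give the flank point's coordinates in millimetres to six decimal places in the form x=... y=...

pitch radius r_p = m·N/2 = 1.631·12/2 = 9.786000
base radius r_b = r_p·cos α = 9.786000·cos 14.565° = 9.471507
roll angle φ = 3.623° = 0.06323328 rad
x = r_b·(cos φ + φ·sin φ) = 9.471507·(0.99800144 + 0.06323328·0.06319115) = 9.490424
y = r_b·(sin φ − φ·cos φ) = 9.471507·(0.06319115 − 0.06323328·0.99800144) = 0.000798

x=9.490424 y=0.000798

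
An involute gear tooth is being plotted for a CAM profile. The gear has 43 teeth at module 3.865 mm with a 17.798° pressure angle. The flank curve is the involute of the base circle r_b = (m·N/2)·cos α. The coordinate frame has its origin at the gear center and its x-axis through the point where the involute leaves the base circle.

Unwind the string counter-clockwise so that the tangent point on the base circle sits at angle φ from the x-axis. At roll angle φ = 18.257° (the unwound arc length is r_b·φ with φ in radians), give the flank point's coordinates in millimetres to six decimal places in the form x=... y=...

pitch radius r_p = m·N/2 = 3.865·43/2 = 83.097500
base radius r_b = r_p·cos α = 83.097500·cos 17.798° = 79.120459
roll angle φ = 18.257° = 0.31864476 rad
x = r_b·(cos φ + φ·sin φ) = 79.120459·(0.94966086 + 0.31864476·0.31327983) = 83.035801
y = r_b·(sin φ − φ·cos φ) = 79.120459·(0.31327983 − 0.31864476·0.94966086) = 0.844640

x=83.035801 y=0.844640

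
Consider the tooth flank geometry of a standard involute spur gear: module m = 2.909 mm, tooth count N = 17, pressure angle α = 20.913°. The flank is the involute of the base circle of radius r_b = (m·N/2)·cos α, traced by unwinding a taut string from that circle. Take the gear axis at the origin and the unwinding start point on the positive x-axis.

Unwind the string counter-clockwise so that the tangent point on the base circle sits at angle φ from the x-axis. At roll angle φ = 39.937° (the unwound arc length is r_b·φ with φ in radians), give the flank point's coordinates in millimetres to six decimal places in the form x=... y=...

pitch radius r_p = m·N/2 = 2.909·17/2 = 24.726500
base radius r_b = r_p·cos α = 24.726500·cos 20.913° = 23.097605
roll angle φ = 39.937° = 0.69703214 rad
x = r_b·(cos φ + φ·sin φ) = 23.097605·(0.76675076 + 0.69703214·0.64194491) = 28.045274
y = r_b·(sin φ − φ·cos φ) = 23.097605·(0.64194491 − 0.69703214·0.76675076) = 2.482877

x=28.045274 y=2.482877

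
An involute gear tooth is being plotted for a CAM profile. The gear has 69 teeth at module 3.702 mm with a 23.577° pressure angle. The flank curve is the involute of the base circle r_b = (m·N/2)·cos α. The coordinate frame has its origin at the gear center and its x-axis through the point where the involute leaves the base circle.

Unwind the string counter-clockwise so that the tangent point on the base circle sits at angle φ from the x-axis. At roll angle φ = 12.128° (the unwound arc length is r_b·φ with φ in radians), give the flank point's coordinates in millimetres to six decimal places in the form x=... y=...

pitch radius r_p = m·N/2 = 3.702·69/2 = 127.719000
base radius r_b = r_p·cos α = 127.719000·cos 23.577° = 117.057448
roll angle φ = 12.128° = 0.21167353 rad
x = r_b·(cos φ + φ·sin φ) = 117.057448·(0.97768068 + 0.21167353·0.21009637) = 119.650566
y = r_b·(sin φ − φ·cos φ) = 117.057448·(0.21009637 − 0.21167353·0.97768068) = 0.368409

x=119.650566 y=0.368409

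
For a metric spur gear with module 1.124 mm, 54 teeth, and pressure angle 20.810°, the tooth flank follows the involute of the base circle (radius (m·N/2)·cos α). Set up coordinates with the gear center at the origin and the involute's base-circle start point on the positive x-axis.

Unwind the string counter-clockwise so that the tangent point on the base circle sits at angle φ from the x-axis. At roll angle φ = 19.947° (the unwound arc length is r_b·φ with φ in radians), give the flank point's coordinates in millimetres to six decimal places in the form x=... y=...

pitch radius r_p = m·N/2 = 1.124·54/2 = 30.348000
base radius r_b = r_p·cos α = 30.348000·cos 20.810° = 28.368208
roll angle φ = 19.947° = 0.34814083 rad
x = r_b·(cos φ + φ·sin φ) = 28.368208·(0.94000860 + 0.34814083·0.34115076) = 30.035609
y = r_b·(sin φ − φ·cos φ) = 28.368208·(0.34115076 − 0.34814083·0.94000860) = 0.394187

x=30.035609 y=0.394187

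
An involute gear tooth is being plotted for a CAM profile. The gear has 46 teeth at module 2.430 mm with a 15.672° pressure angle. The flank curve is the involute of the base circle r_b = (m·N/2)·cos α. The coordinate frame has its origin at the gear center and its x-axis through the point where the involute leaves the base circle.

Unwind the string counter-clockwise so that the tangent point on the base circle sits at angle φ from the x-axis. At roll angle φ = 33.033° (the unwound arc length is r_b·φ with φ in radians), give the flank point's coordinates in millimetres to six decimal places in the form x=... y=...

pitch radius r_p = m·N/2 = 2.430·46/2 = 55.890000
base radius r_b = r_p·cos α = 55.890000·cos 15.672° = 53.812226
roll angle φ = 33.033° = 0.57653461 rad
x = r_b·(cos φ + φ·sin φ) = 53.812226·(0.83835674 + 0.57653461·0.54512198) = 62.026040
y = r_b·(sin φ − φ·cos φ) = 53.812226·(0.54512198 − 0.57653461·0.83835674) = 3.324536

x=62.026040 y=3.324536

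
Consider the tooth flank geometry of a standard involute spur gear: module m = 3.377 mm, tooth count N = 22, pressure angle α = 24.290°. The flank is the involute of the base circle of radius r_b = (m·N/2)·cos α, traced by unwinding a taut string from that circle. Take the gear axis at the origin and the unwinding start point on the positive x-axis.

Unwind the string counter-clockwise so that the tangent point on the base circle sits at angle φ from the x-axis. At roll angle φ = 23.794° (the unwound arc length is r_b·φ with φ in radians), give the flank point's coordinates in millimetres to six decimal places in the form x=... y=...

x=36.653518 y=0.794462

pitch radius r_p = m·N/2 = 3.377·22/2 = 37.147000
base radius r_b = r_p·cos α = 37.147000·cos 24.290° = 33.858565
roll angle φ = 23.794° = 0.41528364 rad
x = r_b·(cos φ + φ·sin φ) = 33.858565·(0.91500192 + 0.41528364·0.40344948) = 36.653518
y = r_b·(sin φ − φ·cos φ) = 33.858565·(0.40344948 − 0.41528364·0.91500192) = 0.794462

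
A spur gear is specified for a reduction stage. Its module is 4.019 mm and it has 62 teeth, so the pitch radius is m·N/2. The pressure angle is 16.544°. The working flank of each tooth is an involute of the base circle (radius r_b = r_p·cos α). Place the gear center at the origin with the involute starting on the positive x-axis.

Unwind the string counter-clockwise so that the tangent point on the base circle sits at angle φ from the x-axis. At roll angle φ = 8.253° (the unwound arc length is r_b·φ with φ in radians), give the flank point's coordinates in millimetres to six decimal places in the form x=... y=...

pitch radius r_p = m·N/2 = 4.019·62/2 = 124.589000
base radius r_b = r_p·cos α = 124.589000·cos 16.544° = 119.431183
roll angle φ = 8.253° = 0.14404202 rad
x = r_b·(cos φ + φ·sin φ) = 119.431183·(0.98964387 + 0.14404202·0.14354444) = 120.663749
y = r_b·(sin φ − φ·cos φ) = 119.431183·(0.14354444 − 0.14404202·0.98964387) = 0.118731

x=120.663749 y=0.118731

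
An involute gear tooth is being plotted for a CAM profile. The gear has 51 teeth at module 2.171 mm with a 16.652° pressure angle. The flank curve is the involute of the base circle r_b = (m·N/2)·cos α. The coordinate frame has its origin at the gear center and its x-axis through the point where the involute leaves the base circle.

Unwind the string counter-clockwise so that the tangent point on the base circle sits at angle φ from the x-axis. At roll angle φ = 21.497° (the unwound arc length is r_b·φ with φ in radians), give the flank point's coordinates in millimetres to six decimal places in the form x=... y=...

pitch radius r_p = m·N/2 = 2.171·51/2 = 55.360500
base radius r_b = r_p·cos α = 55.360500·cos 16.652° = 53.038841
roll angle φ = 21.497° = 0.37519343 rad
x = r_b·(cos φ + φ·sin φ) = 53.038841·(0.93043676 + 0.37519343·0.36645251) = 56.641628
y = r_b·(sin φ − φ·cos φ) = 53.038841·(0.36645251 − 0.37519343·0.93043676) = 0.920688

x=56.641628 y=0.920688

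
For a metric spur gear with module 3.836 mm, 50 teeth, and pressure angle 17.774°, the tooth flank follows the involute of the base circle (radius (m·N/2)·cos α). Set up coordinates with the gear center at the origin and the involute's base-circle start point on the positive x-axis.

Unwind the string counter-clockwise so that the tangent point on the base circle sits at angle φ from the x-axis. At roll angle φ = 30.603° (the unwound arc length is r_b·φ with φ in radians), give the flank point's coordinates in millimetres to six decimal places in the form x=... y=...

x=103.434627 y=4.507543

pitch radius r_p = m·N/2 = 3.836·50/2 = 95.900000
base radius r_b = r_p·cos α = 95.900000·cos 17.774° = 91.322503
roll angle φ = 30.603° = 0.53412311 rad
x = r_b·(cos φ + φ·sin φ) = 91.322503·(0.86071537 + 0.53412311·0.50908648) = 103.434627
y = r_b·(sin φ − φ·cos φ) = 91.322503·(0.50908648 − 0.53412311·0.86071537) = 4.507543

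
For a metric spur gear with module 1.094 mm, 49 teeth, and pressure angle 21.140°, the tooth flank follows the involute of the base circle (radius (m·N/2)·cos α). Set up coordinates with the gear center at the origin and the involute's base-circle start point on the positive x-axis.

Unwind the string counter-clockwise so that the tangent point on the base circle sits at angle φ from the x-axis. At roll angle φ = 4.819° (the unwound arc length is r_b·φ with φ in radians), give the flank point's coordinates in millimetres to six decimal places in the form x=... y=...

pitch radius r_p = m·N/2 = 1.094·49/2 = 26.803000
base radius r_b = r_p·cos α = 26.803000·cos 21.140° = 24.999211
roll angle φ = 4.819° = 0.08410742 rad
x = r_b·(cos φ + φ·sin φ) = 24.999211·(0.99646506 + 0.08410742·0.08400829) = 25.087478
y = r_b·(sin φ − φ·cos φ) = 24.999211·(0.08400829 − 0.08410742·0.99646506) = 0.004955

x=25.087478 y=0.004955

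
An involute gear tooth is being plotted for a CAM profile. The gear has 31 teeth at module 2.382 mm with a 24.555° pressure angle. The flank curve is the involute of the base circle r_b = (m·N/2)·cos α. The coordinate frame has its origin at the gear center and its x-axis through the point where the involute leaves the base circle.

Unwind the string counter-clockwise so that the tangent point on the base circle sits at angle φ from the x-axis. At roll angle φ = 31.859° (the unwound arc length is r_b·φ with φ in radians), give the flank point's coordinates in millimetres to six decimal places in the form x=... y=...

pitch radius r_p = m·N/2 = 2.382·31/2 = 36.921000
base radius r_b = r_p·cos α = 36.921000·cos 24.555° = 33.581967
roll angle φ = 31.859° = 0.55604445 rad
x = r_b·(cos φ + φ·sin φ) = 33.581967·(0.84934961 + 0.55604445·0.52783069) = 38.379048
y = r_b·(sin φ − φ·cos φ) = 33.581967·(0.52783069 − 0.55604445·0.84934961) = 1.865631

x=38.379048 y=1.865631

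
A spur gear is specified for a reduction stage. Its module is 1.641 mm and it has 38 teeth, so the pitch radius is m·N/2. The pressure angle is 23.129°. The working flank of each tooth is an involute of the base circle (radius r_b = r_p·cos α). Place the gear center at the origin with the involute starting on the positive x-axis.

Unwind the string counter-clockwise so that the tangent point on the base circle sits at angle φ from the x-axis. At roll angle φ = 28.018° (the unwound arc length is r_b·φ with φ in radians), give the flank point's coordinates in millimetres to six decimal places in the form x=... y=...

pitch radius r_p = m·N/2 = 1.641·38/2 = 31.179000
base radius r_b = r_p·cos α = 31.179000·cos 23.129° = 28.672919
roll angle φ = 28.018° = 0.48900635 rad
x = r_b·(cos φ + φ·sin φ) = 28.672919·(0.88280006 + 0.48900635·0.46974893) = 31.898917
y = r_b·(sin φ − φ·cos φ) = 28.672919·(0.46974893 − 0.48900635·0.88280006) = 1.091122

x=31.898917 y=1.091122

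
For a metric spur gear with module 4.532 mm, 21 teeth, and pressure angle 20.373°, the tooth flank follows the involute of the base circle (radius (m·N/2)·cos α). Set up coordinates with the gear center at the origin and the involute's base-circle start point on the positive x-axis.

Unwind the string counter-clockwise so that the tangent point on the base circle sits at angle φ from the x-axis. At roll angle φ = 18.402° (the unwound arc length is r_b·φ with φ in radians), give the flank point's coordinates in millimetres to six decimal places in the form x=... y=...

x=46.851125 y=0.487579

pitch radius r_p = m·N/2 = 4.532·21/2 = 47.586000
base radius r_b = r_p·cos α = 47.586000·cos 20.373° = 44.609312
roll angle φ = 18.402° = 0.32117549 rad
x = r_b·(cos φ + φ·sin φ) = 44.609312·(0.94886499 + 0.32117549·0.31568216) = 46.851125
y = r_b·(sin φ − φ·cos φ) = 44.609312·(0.31568216 − 0.32117549·0.94886499) = 0.487579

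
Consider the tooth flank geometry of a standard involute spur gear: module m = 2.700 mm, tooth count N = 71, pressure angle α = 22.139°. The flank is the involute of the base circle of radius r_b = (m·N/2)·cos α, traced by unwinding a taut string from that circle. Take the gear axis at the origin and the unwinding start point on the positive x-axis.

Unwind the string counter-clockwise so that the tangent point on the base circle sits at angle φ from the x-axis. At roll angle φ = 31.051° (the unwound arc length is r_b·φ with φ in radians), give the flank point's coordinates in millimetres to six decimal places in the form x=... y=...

x=100.879271 y=4.573610

pitch radius r_p = m·N/2 = 2.700·71/2 = 95.850000
base radius r_b = r_p·cos α = 95.850000·cos 22.139° = 88.783203
roll angle φ = 31.051° = 0.54194219 rad
x = r_b·(cos φ + φ·sin φ) = 88.783203·(0.85670852 + 0.54194219·0.51580085) = 100.879271
y = r_b·(sin φ − φ·cos φ) = 88.783203·(0.51580085 − 0.54194219·0.85670852) = 4.573610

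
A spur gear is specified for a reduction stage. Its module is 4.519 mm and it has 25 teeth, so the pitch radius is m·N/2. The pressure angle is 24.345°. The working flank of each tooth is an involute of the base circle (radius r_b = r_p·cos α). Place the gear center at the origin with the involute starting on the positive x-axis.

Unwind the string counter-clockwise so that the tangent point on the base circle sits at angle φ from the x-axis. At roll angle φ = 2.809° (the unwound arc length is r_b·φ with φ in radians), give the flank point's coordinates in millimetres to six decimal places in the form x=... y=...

x=51.526432 y=0.002021

pitch radius r_p = m·N/2 = 4.519·25/2 = 56.487500
base radius r_b = r_p·cos α = 56.487500·cos 24.345° = 51.464620
roll angle φ = 2.809° = 0.04902630 rad
x = r_b·(cos φ + φ·sin φ) = 51.464620·(0.99879845 + 0.04902630·0.04900666) = 51.526432
y = r_b·(sin φ − φ·cos φ) = 51.464620·(0.04900666 − 0.04902630·0.99879845) = 0.002021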